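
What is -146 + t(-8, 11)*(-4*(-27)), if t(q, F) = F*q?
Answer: -9650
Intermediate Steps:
-146 + t(-8, 11)*(-4*(-27)) = -146 + (11*(-8))*(-4*(-27)) = -146 - 88*108 = -146 - 9504 = -9650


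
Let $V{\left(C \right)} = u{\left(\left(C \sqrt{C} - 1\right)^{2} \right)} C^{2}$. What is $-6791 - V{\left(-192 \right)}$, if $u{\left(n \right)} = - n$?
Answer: $-260919233159 + 113246208 i \sqrt{3} \approx -2.6092 \cdot 10^{11} + 1.9615 \cdot 10^{8} i$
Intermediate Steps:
$V{\left(C \right)} = - C^{2} \left(-1 + C^{\frac{3}{2}}\right)^{2}$ ($V{\left(C \right)} = - \left(C \sqrt{C} - 1\right)^{2} C^{2} = - \left(C^{\frac{3}{2}} - 1\right)^{2} C^{2} = - \left(-1 + C^{\frac{3}{2}}\right)^{2} C^{2} = - C^{2} \left(-1 + C^{\frac{3}{2}}\right)^{2}$)
$-6791 - V{\left(-192 \right)} = -6791 - - \left(-192\right)^{2} \left(-1 + \left(-192\right)^{\frac{3}{2}}\right)^{2} = -6791 - \left(-1\right) 36864 \left(-1 - 1536 i \sqrt{3}\right)^{2} = -6791 - - 36864 \left(-1 - 1536 i \sqrt{3}\right)^{2} = -6791 + 36864 \left(-1 - 1536 i \sqrt{3}\right)^{2}$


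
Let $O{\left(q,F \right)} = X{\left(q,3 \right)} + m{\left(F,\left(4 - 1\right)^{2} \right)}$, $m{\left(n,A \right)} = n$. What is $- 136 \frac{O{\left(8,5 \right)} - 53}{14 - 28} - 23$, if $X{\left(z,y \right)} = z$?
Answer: $- \frac{2881}{7} \approx -411.57$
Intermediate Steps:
$O{\left(q,F \right)} = F + q$ ($O{\left(q,F \right)} = q + F = F + q$)
$- 136 \frac{O{\left(8,5 \right)} - 53}{14 - 28} - 23 = - 136 \frac{\left(5 + 8\right) - 53}{14 - 28} - 23 = - 136 \frac{13 - 53}{-14} - 23 = - 136 \left(\left(-40\right) \left(- \frac{1}{14}\right)\right) - 23 = \left(-136\right) \frac{20}{7} - 23 = - \frac{2720}{7} - 23 = - \frac{2881}{7}$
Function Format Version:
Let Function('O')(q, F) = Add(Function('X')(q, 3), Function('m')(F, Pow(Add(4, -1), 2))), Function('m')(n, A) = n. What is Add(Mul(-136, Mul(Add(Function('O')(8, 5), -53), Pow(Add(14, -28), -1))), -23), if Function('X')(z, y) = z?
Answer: Rational(-2881, 7) ≈ -411.57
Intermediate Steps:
Function('O')(q, F) = Add(F, q) (Function('O')(q, F) = Add(q, F) = Add(F, q))
Add(Mul(-136, Mul(Add(Function('O')(8, 5), -53), Pow(Add(14, -28), -1))), -23) = Add(Mul(-136, Mul(Add(Add(5, 8), -53), Pow(Add(14, -28), -1))), -23) = Add(Mul(-136, Mul(Add(13, -53), Pow(-14, -1))), -23) = Add(Mul(-136, Mul(-40, Rational(-1, 14))), -23) = Add(Mul(-136, Rational(20, 7)), -23) = Add(Rational(-2720, 7), -23) = Rational(-2881, 7)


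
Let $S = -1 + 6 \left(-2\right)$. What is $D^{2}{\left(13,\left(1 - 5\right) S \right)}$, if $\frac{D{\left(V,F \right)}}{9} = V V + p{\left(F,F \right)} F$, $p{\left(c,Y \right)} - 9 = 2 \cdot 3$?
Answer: $72948681$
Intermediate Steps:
$p{\left(c,Y \right)} = 15$ ($p{\left(c,Y \right)} = 9 + 2 \cdot 3 = 9 + 6 = 15$)
$S = -13$ ($S = -1 - 12 = -13$)
$D{\left(V,F \right)} = 9 V^{2} + 135 F$ ($D{\left(V,F \right)} = 9 \left(V V + 15 F\right) = 9 \left(V^{2} + 15 F\right) = 9 V^{2} + 135 F$)
$D^{2}{\left(13,\left(1 - 5\right) S \right)} = \left(9 \cdot 13^{2} + 135 \left(1 - 5\right) \left(-13\right)\right)^{2} = \left(9 \cdot 169 + 135 \left(\left(-4\right) \left(-13\right)\right)\right)^{2} = \left(1521 + 135 \cdot 52\right)^{2} = \left(1521 + 7020\right)^{2} = 8541^{2} = 72948681$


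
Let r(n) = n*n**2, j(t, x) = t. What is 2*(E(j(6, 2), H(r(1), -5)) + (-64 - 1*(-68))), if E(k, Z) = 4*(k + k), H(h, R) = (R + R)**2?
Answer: 104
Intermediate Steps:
r(n) = n**3
H(h, R) = 4*R**2 (H(h, R) = (2*R)**2 = 4*R**2)
E(k, Z) = 8*k (E(k, Z) = 4*(2*k) = 8*k)
2*(E(j(6, 2), H(r(1), -5)) + (-64 - 1*(-68))) = 2*(8*6 + (-64 - 1*(-68))) = 2*(48 + (-64 + 68)) = 2*(48 + 4) = 2*52 = 104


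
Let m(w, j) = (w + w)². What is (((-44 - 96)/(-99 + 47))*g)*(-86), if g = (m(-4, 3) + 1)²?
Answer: -978250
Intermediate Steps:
m(w, j) = 4*w² (m(w, j) = (2*w)² = 4*w²)
g = 4225 (g = (4*(-4)² + 1)² = (4*16 + 1)² = (64 + 1)² = 65² = 4225)
(((-44 - 96)/(-99 + 47))*g)*(-86) = (((-44 - 96)/(-99 + 47))*4225)*(-86) = (-140/(-52)*4225)*(-86) = (-140*(-1/52)*4225)*(-86) = ((35/13)*4225)*(-86) = 11375*(-86) = -978250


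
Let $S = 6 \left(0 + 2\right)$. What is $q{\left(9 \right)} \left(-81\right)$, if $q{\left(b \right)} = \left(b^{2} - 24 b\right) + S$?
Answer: $9963$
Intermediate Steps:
$S = 12$ ($S = 6 \cdot 2 = 12$)
$q{\left(b \right)} = 12 + b^{2} - 24 b$ ($q{\left(b \right)} = \left(b^{2} - 24 b\right) + 12 = 12 + b^{2} - 24 b$)
$q{\left(9 \right)} \left(-81\right) = \left(12 + 9^{2} - 216\right) \left(-81\right) = \left(12 + 81 - 216\right) \left(-81\right) = \left(-123\right) \left(-81\right) = 9963$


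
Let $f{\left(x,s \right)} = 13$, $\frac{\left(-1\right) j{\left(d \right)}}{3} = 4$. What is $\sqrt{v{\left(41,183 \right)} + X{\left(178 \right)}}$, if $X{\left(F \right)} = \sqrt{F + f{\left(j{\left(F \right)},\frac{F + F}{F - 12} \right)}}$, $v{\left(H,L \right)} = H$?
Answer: $\sqrt{41 + \sqrt{191}} \approx 7.4041$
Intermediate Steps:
$j{\left(d \right)} = -12$ ($j{\left(d \right)} = \left(-3\right) 4 = -12$)
$X{\left(F \right)} = \sqrt{13 + F}$ ($X{\left(F \right)} = \sqrt{F + 13} = \sqrt{13 + F}$)
$\sqrt{v{\left(41,183 \right)} + X{\left(178 \right)}} = \sqrt{41 + \sqrt{13 + 178}} = \sqrt{41 + \sqrt{191}}$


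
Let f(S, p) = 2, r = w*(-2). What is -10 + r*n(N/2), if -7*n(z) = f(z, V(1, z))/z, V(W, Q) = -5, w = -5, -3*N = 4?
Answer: -40/7 ≈ -5.7143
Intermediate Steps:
N = -4/3 (N = -⅓*4 = -4/3 ≈ -1.3333)
r = 10 (r = -5*(-2) = 10)
n(z) = -2/(7*z)
-10 + r*n(N/2) = -10 + 10*(-2/(7*((-4/3/2)))) = -10 + 10*(-2/(7*((-4/3*½)))) = -10 + 10*(-2/(7*(-⅔))) = -10 + 10*(-2/7*(-3/2)) = -10 + 10*(3/7) = -10 + 30/7 = -40/7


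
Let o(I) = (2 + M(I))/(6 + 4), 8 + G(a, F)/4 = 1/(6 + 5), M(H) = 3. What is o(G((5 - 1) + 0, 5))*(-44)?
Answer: -22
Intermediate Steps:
G(a, F) = -348/11 (G(a, F) = -32 + 4/(6 + 5) = -32 + 4/11 = -348/11)
o(I) = ½ (o(I) = (2 + 3)/(6 + 4) = 5/10 = 5*(⅒) = ½)
o(G((5 - 1) + 0, 5))*(-44) = (½)*(-44) = -22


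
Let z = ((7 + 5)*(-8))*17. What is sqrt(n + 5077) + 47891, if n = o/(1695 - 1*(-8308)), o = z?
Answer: 47891 + sqrt(507988340797)/10003 ≈ 47962.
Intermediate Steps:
z = -1632 (z = (12*(-8))*17 = -96*17 = -1632)
o = -1632
n = -1632/10003 (n = -1632/(1695 - 1*(-8308)) = -1632/(1695 + 8308) = -1632/10003 ≈ -0.16315)
sqrt(n + 5077) + 47891 = sqrt(-1632/10003 + 5077) + 47891 = sqrt(50783599/10003) + 47891 = sqrt(507988340797)/10003 + 47891 = 47891 + sqrt(507988340797)/10003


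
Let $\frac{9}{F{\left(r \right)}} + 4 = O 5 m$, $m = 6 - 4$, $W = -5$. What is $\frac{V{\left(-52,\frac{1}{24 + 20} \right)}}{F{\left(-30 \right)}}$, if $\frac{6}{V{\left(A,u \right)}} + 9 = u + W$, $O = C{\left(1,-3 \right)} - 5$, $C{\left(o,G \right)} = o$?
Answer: $\frac{3872}{1845} \approx 2.0986$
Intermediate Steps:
$m = 2$ ($m = 6 - 4 = 2$)
$O = -4$ ($O = 1 - 5 = -4$)
$F{\left(r \right)} = - \frac{9}{44}$ ($F{\left(r \right)} = \frac{9}{-4 + \left(-4\right) 5 \cdot 2} = \frac{9}{-4 - 40} = \frac{9}{-44} = 9 \left(- \frac{1}{44}\right) = - \frac{9}{44}$)
$V{\left(A,u \right)} = \frac{6}{-14 + u}$ ($V{\left(A,u \right)} = \frac{6}{-9 + \left(u - 5\right)} = \frac{6}{-9 + \left(-5 + u\right)} = \frac{6}{-14 + u}$)
$\frac{V{\left(-52,\frac{1}{24 + 20} \right)}}{F{\left(-30 \right)}} = \frac{6 \frac{1}{-14 + \frac{1}{24 + 20}}}{- \frac{9}{44}} = \frac{6}{-14 + \frac{1}{44}} \left(- \frac{44}{9}\right) = \frac{6}{- \frac{615}{44}} \left(- \frac{44}{9}\right) = 6 \left(- \frac{44}{615}\right) \left(- \frac{44}{9}\right) = \left(- \frac{88}{205}\right) \left(- \frac{44}{9}\right) = \frac{3872}{1845}$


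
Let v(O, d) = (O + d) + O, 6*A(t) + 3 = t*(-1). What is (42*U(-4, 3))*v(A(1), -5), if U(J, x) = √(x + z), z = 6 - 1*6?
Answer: -266*√3 ≈ -460.73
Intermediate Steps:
A(t) = -½ - t/6 (A(t) = -½ + (t*(-1))/6 = -½ + (-t)/6 = -½ - t/6)
v(O, d) = d + 2*O
z = 0 (z = 6 - 6 = 0)
U(J, x) = √x (U(J, x) = √(x + 0) = √x)
(42*U(-4, 3))*v(A(1), -5) = (42*√3)*(-5 + 2*(-½ - ⅙*1)) = (42*√3)*(-5 + 2*(-½ - ⅙)) = (42*√3)*(-5 + 2*(-⅔)) = (42*√3)*(-5 - 4/3) = (42*√3)*(-19/3) = -266*√3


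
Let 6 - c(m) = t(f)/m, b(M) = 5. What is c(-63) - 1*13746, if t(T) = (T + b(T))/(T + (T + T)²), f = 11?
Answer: -428481884/31185 ≈ -13740.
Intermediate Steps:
t(T) = (5 + T)/(T + 4*T²) (t(T) = (T + 5)/(T + (T + T)²) = (5 + T)/(T + (2*T)²) = (5 + T)/(T + 4*T²))
c(m) = 6 - 16/(495*m) (c(m) = 6 - (5 + 11)/(11*(1 + 4*11))/m = 6 - (1/11)*16/(1 + 44)/m = 6 - (1/11)*16/45/m = 6 - (1/11)*(1/45)*16/m = 6 - 16/(495*m))
c(-63) - 1*13746 = (6 - 16/495/(-63)) - 1*13746 = (6 - 16/495*(-1/63)) - 13746 = (6 + 16/31185) - 13746 = 187126/31185 - 13746 = -428481884/31185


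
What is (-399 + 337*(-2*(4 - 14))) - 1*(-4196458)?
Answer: 4202799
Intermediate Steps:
(-399 + 337*(-2*(4 - 14))) - 1*(-4196458) = (-399 + 337*(-2*(-10))) + 4196458 = (-399 + 337*20) + 4196458 = (-399 + 6740) + 4196458 = 6341 + 4196458 = 4202799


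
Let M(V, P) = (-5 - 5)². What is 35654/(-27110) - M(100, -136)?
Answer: -1373327/13555 ≈ -101.32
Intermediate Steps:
M(V, P) = 100 (M(V, P) = (-10)² = 100)
35654/(-27110) - M(100, -136) = 35654/(-27110) - 1*100 = 35654*(-1/27110) - 100 = -17827/13555 - 100 = -1373327/13555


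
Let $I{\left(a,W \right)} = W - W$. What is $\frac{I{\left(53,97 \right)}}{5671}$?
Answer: $0$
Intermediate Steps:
$I{\left(a,W \right)} = 0$
$\frac{I{\left(53,97 \right)}}{5671} = \frac{0}{5671} = 0 \cdot \frac{1}{5671} = 0$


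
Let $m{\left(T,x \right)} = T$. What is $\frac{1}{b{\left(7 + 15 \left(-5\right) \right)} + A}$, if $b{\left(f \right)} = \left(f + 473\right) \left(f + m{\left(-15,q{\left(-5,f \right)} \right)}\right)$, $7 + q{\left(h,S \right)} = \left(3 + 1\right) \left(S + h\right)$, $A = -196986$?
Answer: $- \frac{1}{230601} \approx -4.3365 \cdot 10^{-6}$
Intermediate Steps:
$q{\left(h,S \right)} = -7 + 4 S + 4 h$ ($q{\left(h,S \right)} = -7 + \left(3 + 1\right) \left(S + h\right) = -7 + 4 \left(S + h\right) = -7 + \left(4 S + 4 h\right) = -7 + 4 S + 4 h$)
$b{\left(f \right)} = \left(-15 + f\right) \left(473 + f\right)$ ($b{\left(f \right)} = \left(f + 473\right) \left(f - 15\right) = \left(473 + f\right) \left(-15 + f\right) = \left(-15 + f\right) \left(473 + f\right)$)
$\frac{1}{b{\left(7 + 15 \left(-5\right) \right)} + A} = \frac{1}{\left(-7095 + \left(7 + 15 \left(-5\right)\right)^{2} + 458 \left(7 + 15 \left(-5\right)\right)\right) - 196986} = \frac{1}{\left(-7095 + \left(7 - 75\right)^{2} + 458 \left(7 - 75\right)\right) - 196986} = \frac{1}{\left(-7095 + \left(-68\right)^{2} + 458 \left(-68\right)\right) - 196986} = \frac{1}{\left(-7095 + 4624 - 31144\right) - 196986} = \frac{1}{-33615 - 196986} = \frac{1}{-230601} = - \frac{1}{230601}$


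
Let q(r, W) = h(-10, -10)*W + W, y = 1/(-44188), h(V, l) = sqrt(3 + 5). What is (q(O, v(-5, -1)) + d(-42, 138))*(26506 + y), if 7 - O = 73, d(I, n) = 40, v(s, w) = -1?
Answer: 45678637953/44188 - 1171247127*sqrt(2)/22094 ≈ 9.5876e+5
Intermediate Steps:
h(V, l) = 2*sqrt(2) (h(V, l) = sqrt(8) = 2*sqrt(2))
O = -66 (O = 7 - 1*73 = 7 - 73 = -66)
y = -1/44188 ≈ -2.2631e-5
q(r, W) = W + 2*W*sqrt(2) (q(r, W) = (2*sqrt(2))*W + W = 2*W*sqrt(2) + W = W + 2*W*sqrt(2))
(q(O, v(-5, -1)) + d(-42, 138))*(26506 + y) = (-(1 + 2*sqrt(2)) + 40)*(26506 - 1/44188) = ((-1 - 2*sqrt(2)) + 40)*(1171247127/44188) = (39 - 2*sqrt(2))*(1171247127/44188) = 45678637953/44188 - 1171247127*sqrt(2)/22094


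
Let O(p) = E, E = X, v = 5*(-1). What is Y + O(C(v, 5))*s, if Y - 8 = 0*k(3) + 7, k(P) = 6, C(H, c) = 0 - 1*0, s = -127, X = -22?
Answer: 2809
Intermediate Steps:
v = -5
C(H, c) = 0 (C(H, c) = 0 + 0 = 0)
E = -22
O(p) = -22
Y = 15 (Y = 8 + (0*6 + 7) = 8 + (0 + 7) = 8 + 7 = 15)
Y + O(C(v, 5))*s = 15 - 22*(-127) = 15 + 2794 = 2809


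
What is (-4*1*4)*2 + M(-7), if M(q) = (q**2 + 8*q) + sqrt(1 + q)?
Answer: -39 + I*sqrt(6) ≈ -39.0 + 2.4495*I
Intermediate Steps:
M(q) = q**2 + sqrt(1 + q) + 8*q
(-4*1*4)*2 + M(-7) = (-4*1*4)*2 + ((-7)**2 + sqrt(1 - 7) + 8*(-7)) = -4*4*2 + (49 + sqrt(-6) - 56) = -16*2 + (49 + I*sqrt(6) - 56) = -32 + (-7 + I*sqrt(6)) = -39 + I*sqrt(6)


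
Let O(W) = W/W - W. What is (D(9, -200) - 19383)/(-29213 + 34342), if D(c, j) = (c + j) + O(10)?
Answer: -19583/5129 ≈ -3.8181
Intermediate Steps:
O(W) = 1 - W
D(c, j) = -9 + c + j (D(c, j) = (c + j) + (1 - 1*10) = (c + j) + (1 - 10) = (c + j) - 9 = -9 + c + j)
(D(9, -200) - 19383)/(-29213 + 34342) = ((-9 + 9 - 200) - 19383)/(-29213 + 34342) = (-200 - 19383)/5129 = -19583*1/5129 = -19583/5129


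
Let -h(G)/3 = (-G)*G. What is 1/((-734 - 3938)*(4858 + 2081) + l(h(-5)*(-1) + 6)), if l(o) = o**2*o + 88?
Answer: -1/32747429 ≈ -3.0537e-8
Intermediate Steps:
h(G) = 3*G**2 (h(G) = -3*(-G)*G = -(-3)*G**2 = 3*G**2)
l(o) = 88 + o**3 (l(o) = o**3 + 88 = 88 + o**3)
1/((-734 - 3938)*(4858 + 2081) + l(h(-5)*(-1) + 6)) = 1/((-734 - 3938)*(4858 + 2081) + (88 + ((3*(-5)**2)*(-1) + 6)**3)) = 1/(-4672*6939 + (88 + ((3*25)*(-1) + 6)**3)) = 1/(-32419008 + (88 + (75*(-1) + 6)**3)) = 1/(-32419008 + (88 + (-75 + 6)**3)) = 1/(-32419008 + (88 + (-69)**3)) = 1/(-32419008 + (88 - 328509)) = 1/(-32419008 - 328421) = 1/(-32747429) = -1/32747429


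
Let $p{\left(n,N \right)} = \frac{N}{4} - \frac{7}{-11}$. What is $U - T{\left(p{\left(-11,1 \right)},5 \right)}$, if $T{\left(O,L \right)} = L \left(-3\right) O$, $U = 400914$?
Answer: $\frac{17640801}{44} \approx 4.0093 \cdot 10^{5}$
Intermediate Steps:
$p{\left(n,N \right)} = \frac{7}{11} + \frac{N}{4}$ ($p{\left(n,N \right)} = N \frac{1}{4} - - \frac{7}{11} = \frac{N}{4} + \frac{7}{11} = \frac{7}{11} + \frac{N}{4}$)
$T{\left(O,L \right)} = - 3 L O$
$U - T{\left(p{\left(-11,1 \right)},5 \right)} = 400914 - \left(-3\right) 5 \left(\frac{7}{11} + \frac{1}{4} \cdot 1\right) = 400914 - \left(-3\right) 5 \left(\frac{7}{11} + \frac{1}{4}\right) = 400914 - \left(-3\right) 5 \cdot \frac{39}{44} = 400914 - - \frac{585}{44} = 400914 + \frac{585}{44} = \frac{17640801}{44}$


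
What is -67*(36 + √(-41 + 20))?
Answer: -2412 - 67*I*√21 ≈ -2412.0 - 307.03*I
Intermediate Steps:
-67*(36 + √(-41 + 20)) = -67*(36 + √(-21)) = -67*(36 + I*√21) = -2412 - 67*I*√21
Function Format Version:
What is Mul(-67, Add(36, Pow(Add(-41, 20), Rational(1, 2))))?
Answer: Add(-2412, Mul(-67, I, Pow(21, Rational(1, 2)))) ≈ Add(-2412.0, Mul(-307.03, I))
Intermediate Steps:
Mul(-67, Add(36, Pow(Add(-41, 20), Rational(1, 2)))) = Mul(-67, Add(36, Pow(-21, Rational(1, 2)))) = Mul(-67, Add(36, Mul(I, Pow(21, Rational(1, 2))))) = Add(-2412, Mul(-67, I, Pow(21, Rational(1, 2))))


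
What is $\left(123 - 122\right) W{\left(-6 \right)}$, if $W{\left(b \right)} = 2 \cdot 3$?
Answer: $6$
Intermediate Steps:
$W{\left(b \right)} = 6$
$\left(123 - 122\right) W{\left(-6 \right)} = \left(123 - 122\right) 6 = 1 \cdot 6 = 6$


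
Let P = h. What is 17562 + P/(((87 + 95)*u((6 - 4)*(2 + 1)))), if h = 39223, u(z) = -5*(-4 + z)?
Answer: 31923617/1820 ≈ 17540.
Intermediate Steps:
u(z) = 20 - 5*z
P = 39223
17562 + P/(((87 + 95)*u((6 - 4)*(2 + 1)))) = 17562 + 39223/(((87 + 95)*(20 - 5*(6 - 4)*(2 + 1)))) = 17562 + 39223/((182*(20 - 10*3))) = 17562 + 39223/((182*(20 - 5*6))) = 17562 + 39223/((182*(20 - 30))) = 17562 + 39223/((182*(-10))) = 17562 + 39223/(-1820) = 17562 + 39223*(-1/1820) = 17562 - 39223/1820 = 31923617/1820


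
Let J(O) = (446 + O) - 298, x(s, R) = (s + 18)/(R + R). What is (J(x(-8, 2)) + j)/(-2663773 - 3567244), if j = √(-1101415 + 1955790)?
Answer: -301/12462034 - 25*√1367/6231017 ≈ -0.00017250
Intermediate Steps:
x(s, R) = (18 + s)/(2*R) (x(s, R) = (18 + s)/((2*R)) = (18 + s)*(1/(2*R)) = (18 + s)/(2*R))
j = 25*√1367 (j = √854375 = 25*√1367 ≈ 924.32)
J(O) = 148 + O
(J(x(-8, 2)) + j)/(-2663773 - 3567244) = ((148 + (½)*(18 - 8)/2) + 25*√1367)/(-2663773 - 3567244) = ((148 + (½)*(½)*10) + 25*√1367)/(-6231017) = ((148 + 5/2) + 25*√1367)*(-1/6231017) = (301/2 + 25*√1367)*(-1/6231017) = -301/12462034 - 25*√1367/6231017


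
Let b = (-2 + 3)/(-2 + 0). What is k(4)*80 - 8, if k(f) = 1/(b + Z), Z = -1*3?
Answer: -216/7 ≈ -30.857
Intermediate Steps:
Z = -3
b = -½ (b = 1/(-2) = 1*(-½) = -½ ≈ -0.50000)
k(f) = -2/7 (k(f) = 1/(-½ - 3) = 1/(-7/2) = -2/7)
k(4)*80 - 8 = -2/7*80 - 8 = -160/7 - 8 = -216/7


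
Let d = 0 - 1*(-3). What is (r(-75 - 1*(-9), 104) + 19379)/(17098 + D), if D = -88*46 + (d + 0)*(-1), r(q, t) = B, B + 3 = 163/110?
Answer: 2131523/1435170 ≈ 1.4852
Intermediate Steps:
d = 3 (d = 0 + 3 = 3)
B = -167/110 (B = -3 + 163/110 = -167/110 ≈ -1.5182)
r(q, t) = -167/110
D = -4051 (D = -88*46 + (3 + 0)*(-1) = -4048 + 3*(-1) = -4048 - 3 = -4051)
(r(-75 - 1*(-9), 104) + 19379)/(17098 + D) = (-167/110 + 19379)/(17098 - 4051) = (2131523/110)/13047 = (2131523/110)*(1/13047) = 2131523/1435170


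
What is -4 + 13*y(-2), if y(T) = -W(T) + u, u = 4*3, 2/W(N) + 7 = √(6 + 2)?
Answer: 6414/41 + 52*√2/41 ≈ 158.23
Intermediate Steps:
W(N) = 2/(-7 + 2*√2) (W(N) = 2/(-7 + √(6 + 2)) = 2/(-7 + √8) = 2/(-7 + 2*√2))
u = 12
y(T) = 506/41 + 4*√2/41 (y(T) = -(-14/41 - 4*√2/41) + 12 = (14/41 + 4*√2/41) + 12 = 506/41 + 4*√2/41)
-4 + 13*y(-2) = -4 + 13*(506/41 + 4*√2/41) = -4 + (6578/41 + 52*√2/41) = 6414/41 + 52*√2/41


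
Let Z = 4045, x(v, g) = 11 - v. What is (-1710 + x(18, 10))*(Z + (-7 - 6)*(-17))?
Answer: -7324722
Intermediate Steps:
(-1710 + x(18, 10))*(Z + (-7 - 6)*(-17)) = (-1710 + (11 - 1*18))*(4045 + (-7 - 6)*(-17)) = (-1710 + (11 - 18))*(4045 - 13*(-17)) = (-1710 - 7)*(4045 + 221) = -1717*4266 = -7324722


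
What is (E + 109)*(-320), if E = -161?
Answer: 16640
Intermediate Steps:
(E + 109)*(-320) = (-161 + 109)*(-320) = -52*(-320) = 16640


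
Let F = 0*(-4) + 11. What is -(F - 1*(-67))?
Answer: -78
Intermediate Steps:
F = 11 (F = 0 + 11 = 11)
-(F - 1*(-67)) = -(11 - 1*(-67)) = -(11 + 67) = -1*78 = -78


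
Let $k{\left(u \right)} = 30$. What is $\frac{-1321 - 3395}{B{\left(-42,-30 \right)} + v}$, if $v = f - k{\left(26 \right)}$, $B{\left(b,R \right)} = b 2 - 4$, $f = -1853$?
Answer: $\frac{524}{219} \approx 2.3927$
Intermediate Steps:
$B{\left(b,R \right)} = -4 + 2 b$ ($B{\left(b,R \right)} = 2 b - 4 = -4 + 2 b$)
$v = -1883$ ($v = -1853 - 30 = -1883$)
$\frac{-1321 - 3395}{B{\left(-42,-30 \right)} + v} = \frac{-1321 - 3395}{\left(-4 + 2 \left(-42\right)\right) - 1883} = - \frac{4716}{\left(-4 - 84\right) - 1883} = - \frac{4716}{-88 - 1883} = - \frac{4716}{-1971} = \left(-4716\right) \left(- \frac{1}{1971}\right) = \frac{524}{219}$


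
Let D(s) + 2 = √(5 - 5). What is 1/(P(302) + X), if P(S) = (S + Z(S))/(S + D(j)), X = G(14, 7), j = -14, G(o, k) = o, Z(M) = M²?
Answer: 50/15951 ≈ 0.0031346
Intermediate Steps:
D(s) = -2 (D(s) = -2 + √(5 - 5) = -2 + √0 = -2 + 0 = -2)
X = 14
P(S) = (S + S²)/(-2 + S) (P(S) = (S + S²)/(S - 2) = (S + S²)/(-2 + S))
1/(P(302) + X) = 1/(302*(1 + 302)/(-2 + 302) + 14) = 1/(302*303/300 + 14) = 1/(302*(1/300)*303 + 14) = 1/(15251/50 + 14) = 1/(15951/50) = 50/15951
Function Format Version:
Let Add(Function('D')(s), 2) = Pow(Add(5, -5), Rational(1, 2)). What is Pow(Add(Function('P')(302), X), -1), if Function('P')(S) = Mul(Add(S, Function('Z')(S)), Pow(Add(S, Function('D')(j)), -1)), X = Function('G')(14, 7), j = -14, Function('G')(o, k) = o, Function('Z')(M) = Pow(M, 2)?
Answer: Rational(50, 15951) ≈ 0.0031346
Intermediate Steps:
Function('D')(s) = -2 (Function('D')(s) = Add(-2, Pow(Add(5, -5), Rational(1, 2))) = Add(-2, Pow(0, Rational(1, 2))) = Add(-2, 0) = -2)
X = 14
Function('P')(S) = Mul(Pow(Add(-2, S), -1), Add(S, Pow(S, 2))) (Function('P')(S) = Mul(Add(S, Pow(S, 2)), Pow(Add(S, -2), -1)) = Mul(Add(S, Pow(S, 2)), Pow(Add(-2, S), -1)) = Mul(Pow(Add(-2, S), -1), Add(S, Pow(S, 2))))
Pow(Add(Function('P')(302), X), -1) = Pow(Add(Mul(302, Pow(Add(-2, 302), -1), Add(1, 302)), 14), -1) = Pow(Add(Mul(302, Pow(300, -1), 303), 14), -1) = Pow(Add(Mul(302, Rational(1, 300), 303), 14), -1) = Pow(Add(Rational(15251, 50), 14), -1) = Pow(Rational(15951, 50), -1) = Rational(50, 15951)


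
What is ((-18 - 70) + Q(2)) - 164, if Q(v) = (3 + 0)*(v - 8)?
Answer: -270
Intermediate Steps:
Q(v) = -24 + 3*v (Q(v) = 3*(-8 + v) = -24 + 3*v)
((-18 - 70) + Q(2)) - 164 = ((-18 - 70) + (-24 + 3*2)) - 164 = (-88 + (-24 + 6)) - 164 = (-88 - 18) - 164 = -106 - 164 = -270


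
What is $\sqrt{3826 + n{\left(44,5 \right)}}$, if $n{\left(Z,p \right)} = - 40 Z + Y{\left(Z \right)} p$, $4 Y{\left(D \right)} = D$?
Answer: $\sqrt{2121} \approx 46.054$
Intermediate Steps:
$Y{\left(D \right)} = \frac{D}{4}$
$n{\left(Z,p \right)} = - 40 Z + \frac{Z p}{4}$ ($n{\left(Z,p \right)} = - 40 Z + \frac{Z}{4} p = - 40 Z + \frac{Z p}{4}$)
$\sqrt{3826 + n{\left(44,5 \right)}} = \sqrt{3826 + \frac{1}{4} \cdot 44 \left(-160 + 5\right)} = \sqrt{3826 + \frac{1}{4} \cdot 44 \left(-155\right)} = \sqrt{3826 - 1705} = \sqrt{2121}$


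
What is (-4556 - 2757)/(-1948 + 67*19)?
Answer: 7313/675 ≈ 10.834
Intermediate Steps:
(-4556 - 2757)/(-1948 + 67*19) = -7313/(-1948 + 1273) = -7313/(-675) = -7313*(-1/675) = 7313/675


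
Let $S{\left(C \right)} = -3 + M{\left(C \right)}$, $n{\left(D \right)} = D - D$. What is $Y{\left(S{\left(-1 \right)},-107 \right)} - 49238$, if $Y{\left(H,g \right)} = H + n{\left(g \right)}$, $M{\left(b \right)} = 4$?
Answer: $-49237$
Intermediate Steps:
$n{\left(D \right)} = 0$
$S{\left(C \right)} = 1$ ($S{\left(C \right)} = -3 + 4 = 1$)
$Y{\left(H,g \right)} = H$ ($Y{\left(H,g \right)} = H + 0 = H$)
$Y{\left(S{\left(-1 \right)},-107 \right)} - 49238 = 1 - 49238 = -49237$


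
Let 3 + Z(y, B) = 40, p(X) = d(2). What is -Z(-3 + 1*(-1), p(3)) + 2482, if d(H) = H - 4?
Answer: 2445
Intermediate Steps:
d(H) = -4 + H
p(X) = -2 (p(X) = -4 + 2 = -2)
Z(y, B) = 37 (Z(y, B) = -3 + 40 = 37)
-Z(-3 + 1*(-1), p(3)) + 2482 = -1*37 + 2482 = -37 + 2482 = 2445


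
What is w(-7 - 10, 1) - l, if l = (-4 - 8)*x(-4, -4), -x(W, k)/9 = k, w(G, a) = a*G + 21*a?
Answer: 436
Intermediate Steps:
w(G, a) = 21*a + G*a (w(G, a) = G*a + 21*a = 21*a + G*a)
x(W, k) = -9*k
l = -432 (l = (-4 - 8)*(-9*(-4)) = -12*36 = -432)
w(-7 - 10, 1) - l = 1*(21 + (-7 - 10)) - 1*(-432) = 1*(21 - 17) + 432 = 1*4 + 432 = 4 + 432 = 436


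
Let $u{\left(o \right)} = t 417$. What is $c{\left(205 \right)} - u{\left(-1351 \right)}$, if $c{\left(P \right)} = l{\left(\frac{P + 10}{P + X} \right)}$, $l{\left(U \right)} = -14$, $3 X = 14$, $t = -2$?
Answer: $820$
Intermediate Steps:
$X = \frac{14}{3}$ ($X = \frac{1}{3} \cdot 14 = \frac{14}{3} \approx 4.6667$)
$u{\left(o \right)} = -834$ ($u{\left(o \right)} = \left(-2\right) 417 = -834$)
$c{\left(P \right)} = -14$
$c{\left(205 \right)} - u{\left(-1351 \right)} = -14 - -834 = -14 + 834 = 820$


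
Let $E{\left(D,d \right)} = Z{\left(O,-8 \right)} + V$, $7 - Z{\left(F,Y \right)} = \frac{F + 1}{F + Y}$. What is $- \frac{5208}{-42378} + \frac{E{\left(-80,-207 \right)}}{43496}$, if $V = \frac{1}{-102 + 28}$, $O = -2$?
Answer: $\frac{499541853}{4059590420} \approx 0.12305$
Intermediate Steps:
$Z{\left(F,Y \right)} = 7 - \frac{1 + F}{F + Y}$ ($Z{\left(F,Y \right)} = 7 - \frac{F + 1}{F + Y} = 7 - \frac{1 + F}{F + Y}$)
$V = - \frac{1}{74}$ ($V = \frac{1}{-74} = - \frac{1}{74} \approx -0.013514$)
$E{\left(D,d \right)} = \frac{1274}{185}$ ($E{\left(D,d \right)} = \frac{-1 + 6 \left(-2\right) + 7 \left(-8\right)}{-2 - 8} - \frac{1}{74} = \frac{-1 - 12 - 56}{-10} - \frac{1}{74} = \left(- \frac{1}{10}\right) \left(-69\right) - \frac{1}{74} = \frac{69}{10} - \frac{1}{74} = \frac{1274}{185}$)
$- \frac{5208}{-42378} + \frac{E{\left(-80,-207 \right)}}{43496} = - \frac{5208}{-42378} + \frac{1274}{185 \cdot 43496} = \left(-5208\right) \left(- \frac{1}{42378}\right) + \frac{1274}{185} \cdot \frac{1}{43496} = \frac{124}{1009} + \frac{637}{4023380} = \frac{499541853}{4059590420}$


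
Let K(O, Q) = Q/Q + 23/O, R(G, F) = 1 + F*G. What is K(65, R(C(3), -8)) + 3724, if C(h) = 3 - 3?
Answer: 242148/65 ≈ 3725.4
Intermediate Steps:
C(h) = 0
K(O, Q) = 1 + 23/O
K(65, R(C(3), -8)) + 3724 = (23 + 65)/65 + 3724 = (1/65)*88 + 3724 = 88/65 + 3724 = 242148/65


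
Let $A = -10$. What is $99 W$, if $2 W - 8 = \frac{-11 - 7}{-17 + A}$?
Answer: $429$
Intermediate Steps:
$W = \frac{13}{3}$ ($W = 4 + \frac{\left(-11 - 7\right) \frac{1}{-17 - 10}}{2} = 4 + \frac{\left(-18\right) \frac{1}{-27}}{2} = 4 + \frac{\left(-18\right) \left(- \frac{1}{27}\right)}{2} = 4 + \frac{1}{2} \cdot \frac{2}{3} = 4 + \frac{1}{3} = \frac{13}{3} \approx 4.3333$)
$99 W = 99 \cdot \frac{13}{3} = 429$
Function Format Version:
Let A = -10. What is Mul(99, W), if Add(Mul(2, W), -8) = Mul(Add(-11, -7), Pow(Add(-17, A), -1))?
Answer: 429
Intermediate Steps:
W = Rational(13, 3) (W = Add(4, Mul(Rational(1, 2), Mul(Add(-11, -7), Pow(Add(-17, -10), -1)))) = Add(4, Mul(Rational(1, 2), Mul(-18, Pow(-27, -1)))) = Add(4, Mul(Rational(1, 2), Mul(-18, Rational(-1, 27)))) = Add(4, Mul(Rational(1, 2), Rational(2, 3))) = Add(4, Rational(1, 3)) = Rational(13, 3) ≈ 4.3333)
Mul(99, W) = Mul(99, Rational(13, 3)) = 429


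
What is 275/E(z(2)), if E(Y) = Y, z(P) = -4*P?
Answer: -275/8 ≈ -34.375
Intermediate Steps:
275/E(z(2)) = 275/((-4*2)) = 275/(-8) = 275*(-⅛) = -275/8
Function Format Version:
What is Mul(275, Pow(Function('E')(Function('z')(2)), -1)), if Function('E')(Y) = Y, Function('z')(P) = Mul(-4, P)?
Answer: Rational(-275, 8) ≈ -34.375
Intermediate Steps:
Mul(275, Pow(Function('E')(Function('z')(2)), -1)) = Mul(275, Pow(Mul(-4, 2), -1)) = Mul(275, Pow(-8, -1)) = Mul(275, Rational(-1, 8)) = Rational(-275, 8)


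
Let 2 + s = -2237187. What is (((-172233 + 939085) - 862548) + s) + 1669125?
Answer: -663760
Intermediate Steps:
s = -2237189 (s = -2 - 2237187 = -2237189)
(((-172233 + 939085) - 862548) + s) + 1669125 = (((-172233 + 939085) - 862548) - 2237189) + 1669125 = ((766852 - 862548) - 2237189) + 1669125 = (-95696 - 2237189) + 1669125 = -2332885 + 1669125 = -663760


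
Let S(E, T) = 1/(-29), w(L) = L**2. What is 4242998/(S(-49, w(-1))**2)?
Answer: 3568361318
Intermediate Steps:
S(E, T) = -1/29
4242998/(S(-49, w(-1))**2) = 4242998/((-1/29)**2) = 4242998/(1/841) = 4242998*841 = 3568361318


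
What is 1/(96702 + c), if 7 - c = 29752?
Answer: 1/66957 ≈ 1.4935e-5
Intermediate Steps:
c = -29745 (c = 7 - 1*29752 = 7 - 29752 = -29745)
1/(96702 + c) = 1/(96702 - 29745) = 1/66957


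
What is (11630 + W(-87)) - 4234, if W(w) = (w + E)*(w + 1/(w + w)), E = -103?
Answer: 2081657/87 ≈ 23927.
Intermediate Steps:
W(w) = (-103 + w)*(w + 1/(2*w)) (W(w) = (w - 103)*(w + 1/(w + w)) = (-103 + w)*(w + 1/(2*w)))
(11630 + W(-87)) - 4234 = (11630 + (1/2 + (-87)**2 - 103*(-87) - 103/2/(-87))) - 4234 = (11630 + (1/2 + 7569 + 8961 - 103/2*(-1/87))) - 4234 = (11630 + (1/2 + 7569 + 8961 + 103/174)) - 4234 = (11630 + 1438205/87) - 4234 = 2450015/87 - 4234 = 2081657/87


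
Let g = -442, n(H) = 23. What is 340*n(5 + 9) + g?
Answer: 7378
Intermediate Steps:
340*n(5 + 9) + g = 340*23 - 442 = 7820 - 442 = 7378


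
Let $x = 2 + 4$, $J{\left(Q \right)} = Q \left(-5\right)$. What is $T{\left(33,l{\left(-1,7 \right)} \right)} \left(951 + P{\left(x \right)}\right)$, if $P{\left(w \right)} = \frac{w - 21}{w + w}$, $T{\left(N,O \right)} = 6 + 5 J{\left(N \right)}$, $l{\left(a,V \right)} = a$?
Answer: $- \frac{3111381}{4} \approx -7.7785 \cdot 10^{5}$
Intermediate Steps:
$J{\left(Q \right)} = - 5 Q$
$T{\left(N,O \right)} = 6 - 25 N$ ($T{\left(N,O \right)} = 6 + 5 \left(- 5 N\right) = 6 - 25 N$)
$x = 6$
$P{\left(w \right)} = \frac{-21 + w}{2 w}$
$T{\left(33,l{\left(-1,7 \right)} \right)} \left(951 + P{\left(x \right)}\right) = \left(6 - 825\right) \left(951 + \frac{-21 + 6}{2 \cdot 6}\right) = \left(6 - 825\right) \left(951 + \frac{1}{2} \cdot \frac{1}{6} \left(-15\right)\right) = - 819 \left(951 - \frac{5}{4}\right) = \left(-819\right) \frac{3799}{4} = - \frac{3111381}{4}$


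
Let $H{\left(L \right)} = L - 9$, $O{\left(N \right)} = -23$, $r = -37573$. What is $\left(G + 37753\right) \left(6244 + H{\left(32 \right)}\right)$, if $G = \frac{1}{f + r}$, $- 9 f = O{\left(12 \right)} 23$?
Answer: $\frac{79882126706625}{337628} \approx 2.366 \cdot 10^{8}$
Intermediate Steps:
$f = \frac{529}{9}$ ($f = - \frac{\left(-23\right) 23}{9} = \left(- \frac{1}{9}\right) \left(-529\right) = \frac{529}{9} \approx 58.778$)
$G = - \frac{9}{337628}$ ($G = \frac{1}{\frac{529}{9} - 37573} = \frac{1}{- \frac{337628}{9}} = - \frac{9}{337628} \approx -2.6657 \cdot 10^{-5}$)
$H{\left(L \right)} = -9 + L$
$\left(G + 37753\right) \left(6244 + H{\left(32 \right)}\right) = \left(- \frac{9}{337628} + 37753\right) \left(6244 + \left(-9 + 32\right)\right) = \frac{12746469875 \left(6244 + 23\right)}{337628} = \frac{12746469875}{337628} \cdot 6267 = \frac{79882126706625}{337628}$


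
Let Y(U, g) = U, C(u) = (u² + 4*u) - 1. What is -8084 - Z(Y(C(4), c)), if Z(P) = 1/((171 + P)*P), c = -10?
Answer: -50622009/6262 ≈ -8084.0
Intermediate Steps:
C(u) = -1 + u² + 4*u
Z(P) = 1/(P*(171 + P))
-8084 - Z(Y(C(4), c)) = -8084 - 1/((-1 + 4² + 4*4)*(171 + (-1 + 4² + 4*4))) = -8084 - 1/((-1 + 16 + 16)*(171 + (-1 + 16 + 16))) = -8084 - 1/(31*(171 + 31)) = -8084 - 1/(31*202) = -8084 - 1*1/6262 = -8084 - 1/6262 = -50622009/6262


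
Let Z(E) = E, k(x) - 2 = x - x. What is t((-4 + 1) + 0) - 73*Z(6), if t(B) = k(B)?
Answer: -436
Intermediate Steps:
k(x) = 2 (k(x) = 2 + (x - x) = 2 + 0 = 2)
t(B) = 2
t((-4 + 1) + 0) - 73*Z(6) = 2 - 73*6 = 2 - 438 = -436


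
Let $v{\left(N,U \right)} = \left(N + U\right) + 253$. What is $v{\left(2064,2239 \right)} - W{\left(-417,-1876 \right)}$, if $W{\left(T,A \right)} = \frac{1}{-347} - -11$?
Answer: $\frac{1577116}{347} \approx 4545.0$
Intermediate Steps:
$v{\left(N,U \right)} = 253 + N + U$
$W{\left(T,A \right)} = \frac{3816}{347}$ ($W{\left(T,A \right)} = - \frac{1}{347} + 11 = \frac{3816}{347}$)
$v{\left(2064,2239 \right)} - W{\left(-417,-1876 \right)} = \left(253 + 2064 + 2239\right) - \frac{3816}{347} = 4556 - \frac{3816}{347} = \frac{1577116}{347}$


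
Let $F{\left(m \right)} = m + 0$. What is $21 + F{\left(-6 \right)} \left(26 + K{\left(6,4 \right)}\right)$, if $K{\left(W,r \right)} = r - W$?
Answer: $-123$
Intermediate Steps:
$F{\left(m \right)} = m$
$21 + F{\left(-6 \right)} \left(26 + K{\left(6,4 \right)}\right) = 21 - 6 \left(26 + \left(4 - 6\right)\right) = 21 - 6 \left(26 - 2\right) = 21 - 144 = -123$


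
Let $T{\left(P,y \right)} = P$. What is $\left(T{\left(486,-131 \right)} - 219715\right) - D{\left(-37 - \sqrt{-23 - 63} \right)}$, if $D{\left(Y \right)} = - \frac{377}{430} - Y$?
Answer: $- \frac{94284003}{430} - i \sqrt{86} \approx -2.1927 \cdot 10^{5} - 9.2736 i$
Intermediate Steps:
$D{\left(Y \right)} = - \frac{377}{430} - Y$ ($D{\left(Y \right)} = \left(-377\right) \frac{1}{430} - Y = - \frac{377}{430} - Y$)
$\left(T{\left(486,-131 \right)} - 219715\right) - D{\left(-37 - \sqrt{-23 - 63} \right)} = \left(486 - 219715\right) - \left(- \frac{377}{430} - \left(-37 - \sqrt{-23 - 63}\right)\right) = -219229 - \left(- \frac{377}{430} - \left(-37 - \sqrt{-23 - 63}\right)\right) = -219229 - \left(- \frac{377}{430} - \left(-37 - \sqrt{-86}\right)\right) = -219229 - \left(- \frac{377}{430} - \left(-37 - i \sqrt{86}\right)\right) = -219229 - \left(- \frac{377}{430} + \left(37 + i \sqrt{86}\right)\right) = -219229 - \left(\frac{15533}{430} + i \sqrt{86}\right) = - \frac{94284003}{430} - i \sqrt{86}$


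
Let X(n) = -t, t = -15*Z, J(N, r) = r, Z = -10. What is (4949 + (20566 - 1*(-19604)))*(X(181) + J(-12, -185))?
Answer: -15114865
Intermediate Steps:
t = 150 (t = -15*(-10) = 150)
X(n) = -150 (X(n) = -1*150 = -150)
(4949 + (20566 - 1*(-19604)))*(X(181) + J(-12, -185)) = (4949 + (20566 - 1*(-19604)))*(-150 - 185) = (4949 + (20566 + 19604))*(-335) = (4949 + 40170)*(-335) = 45119*(-335) = -15114865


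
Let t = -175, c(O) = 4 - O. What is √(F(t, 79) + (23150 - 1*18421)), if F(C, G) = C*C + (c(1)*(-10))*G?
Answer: 2*√8246 ≈ 181.61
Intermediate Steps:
F(C, G) = C² - 30*G (F(C, G) = C*C + ((4 - 1*1)*(-10))*G = C² + ((4 - 1)*(-10))*G = C² + (3*(-10))*G = C² - 30*G)
√(F(t, 79) + (23150 - 1*18421)) = √(((-175)² - 30*79) + (23150 - 1*18421)) = √((30625 - 2370) + (23150 - 18421)) = √(28255 + 4729) = √32984 = 2*√8246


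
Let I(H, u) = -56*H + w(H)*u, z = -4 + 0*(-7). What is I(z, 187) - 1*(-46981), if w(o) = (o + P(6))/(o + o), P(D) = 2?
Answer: 189007/4 ≈ 47252.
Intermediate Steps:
z = -4 (z = -4 + 0 = -4)
w(o) = (2 + o)/(2*o) (w(o) = (o + 2)/(o + o) = (2 + o)/((2*o)) = (2 + o)*(1/(2*o)) = (2 + o)/(2*o))
I(H, u) = -56*H + u*(2 + H)/(2*H) (I(H, u) = -56*H + ((2 + H)/(2*H))*u = -56*H + u*(2 + H)/(2*H))
I(z, 187) - 1*(-46981) = ((1/2)*187 - 56*(-4) + 187/(-4)) - 1*(-46981) = (187/2 + 224 + 187*(-1/4)) + 46981 = (187/2 + 224 - 187/4) + 46981 = 1083/4 + 46981 = 189007/4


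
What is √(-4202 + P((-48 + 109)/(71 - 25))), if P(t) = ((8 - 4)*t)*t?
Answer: I*√2219137/23 ≈ 64.769*I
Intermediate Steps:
P(t) = 4*t² (P(t) = (4*t)*t = 4*t²)
√(-4202 + P((-48 + 109)/(71 - 25))) = √(-4202 + 4*((-48 + 109)/(71 - 25))²) = √(-4202 + 4*(61/46)²) = √(-4202 + 4*(3721/2116)) = √(-4202 + 3721/529) = √(-2219137/529) = I*√2219137/23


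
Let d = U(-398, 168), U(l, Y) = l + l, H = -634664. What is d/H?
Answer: 199/158666 ≈ 0.0012542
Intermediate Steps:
U(l, Y) = 2*l
d = -796 (d = 2*(-398) = -796)
d/H = -796/(-634664) = -796*(-1/634664) = 199/158666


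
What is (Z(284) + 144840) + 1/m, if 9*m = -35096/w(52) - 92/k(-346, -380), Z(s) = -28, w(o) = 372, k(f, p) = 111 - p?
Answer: 625093620113/4316590 ≈ 1.4481e+5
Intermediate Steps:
m = -4316590/410967 (m = (-35096/372 - 92/(111 - 1*(-380)))/9 = (-35096*1/372 - 92/(111 + 380))/9 = (-8774/93 - 92/491)/9 = (⅑)*(-4316590/45663) = -4316590/410967 ≈ -10.503)
(Z(284) + 144840) + 1/m = (-28 + 144840) + 1/(-4316590/410967) = 144812 - 410967/4316590 = 625093620113/4316590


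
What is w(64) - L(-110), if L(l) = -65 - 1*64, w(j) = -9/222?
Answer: 9543/74 ≈ 128.96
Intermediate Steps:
w(j) = -3/74 (w(j) = -9*1/222 = -3/74)
L(l) = -129 (L(l) = -65 - 64 = -129)
w(64) - L(-110) = -3/74 - 1*(-129) = -3/74 + 129 = 9543/74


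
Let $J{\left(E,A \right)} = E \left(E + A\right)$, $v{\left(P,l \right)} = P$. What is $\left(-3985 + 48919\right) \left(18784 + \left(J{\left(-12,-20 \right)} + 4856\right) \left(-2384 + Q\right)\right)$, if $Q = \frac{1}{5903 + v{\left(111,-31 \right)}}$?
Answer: $- \frac{1685359264565208}{3007} \approx -5.6048 \cdot 10^{11}$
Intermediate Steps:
$J{\left(E,A \right)} = E \left(A + E\right)$
$Q = \frac{1}{6014}$ ($Q = \frac{1}{5903 + 111} = \frac{1}{6014} \approx 0.00016628$)
$\left(-3985 + 48919\right) \left(18784 + \left(J{\left(-12,-20 \right)} + 4856\right) \left(-2384 + Q\right)\right) = \left(-3985 + 48919\right) \left(18784 + \left(- 12 \left(-20 - 12\right) + 4856\right) \left(-2384 + \frac{1}{6014}\right)\right) = 44934 \left(18784 + \left(\left(-12\right) \left(-32\right) + 4856\right) \left(- \frac{14337375}{6014}\right)\right) = 44934 \left(18784 + \left(384 + 4856\right) \left(- \frac{14337375}{6014}\right)\right) = 44934 \left(18784 + 5240 \left(- \frac{14337375}{6014}\right)\right) = 44934 \left(18784 - \frac{37563922500}{3007}\right) = 44934 \left(- \frac{37507439012}{3007}\right) = - \frac{1685359264565208}{3007}$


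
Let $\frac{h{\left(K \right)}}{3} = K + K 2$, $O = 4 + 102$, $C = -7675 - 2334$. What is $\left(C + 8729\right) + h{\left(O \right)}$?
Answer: $-326$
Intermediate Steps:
$C = -10009$ ($C = -7675 - 2334 = -10009$)
$O = 106$
$h{\left(K \right)} = 9 K$ ($h{\left(K \right)} = 3 \left(K + K 2\right) = 3 \left(K + 2 K\right) = 3 \cdot 3 K = 9 K$)
$\left(C + 8729\right) + h{\left(O \right)} = \left(-10009 + 8729\right) + 9 \cdot 106 = -1280 + 954 = -326$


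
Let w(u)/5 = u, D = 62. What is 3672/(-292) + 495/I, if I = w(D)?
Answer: -49689/4526 ≈ -10.979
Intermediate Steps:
w(u) = 5*u
I = 310 (I = 5*62 = 310)
3672/(-292) + 495/I = 3672/(-292) + 495/310 = 3672*(-1/292) + 495*(1/310) = -918/73 + 99/62 = -49689/4526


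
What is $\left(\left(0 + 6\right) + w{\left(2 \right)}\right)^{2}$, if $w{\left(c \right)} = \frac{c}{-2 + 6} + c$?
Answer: $\frac{289}{4} \approx 72.25$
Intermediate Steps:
$w{\left(c \right)} = \frac{5 c}{4}$ ($w{\left(c \right)} = \frac{c}{4} + c = \frac{5 c}{4}$)
$\left(\left(0 + 6\right) + w{\left(2 \right)}\right)^{2} = \left(\left(0 + 6\right) + \frac{5}{4} \cdot 2\right)^{2} = \left(6 + \frac{5}{2}\right)^{2} = \left(\frac{17}{2}\right)^{2} = \frac{289}{4}$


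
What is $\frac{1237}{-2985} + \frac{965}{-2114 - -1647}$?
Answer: $- \frac{3458204}{1393995} \approx -2.4808$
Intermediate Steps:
$\frac{1237}{-2985} + \frac{965}{-2114 - -1647} = 1237 \left(- \frac{1}{2985}\right) + \frac{965}{-2114 + 1647} = - \frac{1237}{2985} + \frac{965}{-467} = - \frac{1237}{2985} + 965 \left(- \frac{1}{467}\right) = - \frac{1237}{2985} - \frac{965}{467} = - \frac{3458204}{1393995}$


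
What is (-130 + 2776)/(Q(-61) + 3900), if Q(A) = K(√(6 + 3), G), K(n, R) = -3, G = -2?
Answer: 294/433 ≈ 0.67898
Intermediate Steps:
Q(A) = -3
(-130 + 2776)/(Q(-61) + 3900) = (-130 + 2776)/(-3 + 3900) = 2646/3897 = 2646*(1/3897) = 294/433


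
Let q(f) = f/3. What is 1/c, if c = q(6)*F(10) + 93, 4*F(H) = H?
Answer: 1/98 ≈ 0.010204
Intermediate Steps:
F(H) = H/4
q(f) = f/3 (q(f) = f*(⅓) = f/3)
c = 98 (c = ((⅓)*6)*((¼)*10) + 93 = 2*(5/2) + 93 = 5 + 93 = 98)
1/c = 1/98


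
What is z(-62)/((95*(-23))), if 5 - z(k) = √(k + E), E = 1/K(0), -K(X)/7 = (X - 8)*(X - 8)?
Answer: -1/437 + I*√194439/122360 ≈ -0.0022883 + 0.0036037*I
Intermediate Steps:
K(X) = -7*(-8 + X)² (K(X) = -7*(X - 8)*(X - 8) = -7*(-8 + X)*(-8 + X) = -7*(-8 + X)²)
E = -1/448 (E = 1/(-7*(-8 + 0)²) = 1/(-7*(-8)²) = 1/(-7*64) = 1/(-448) = -1/448 ≈ -0.0022321)
z(k) = 5 - √(-1/448 + k) (z(k) = 5 - √(k - 1/448) = 5 - √(-1/448 + k))
z(-62)/((95*(-23))) = (5 - √(-7 + 3136*(-62))/56)/((95*(-23))) = (5 - √(-7 - 194432)/56)/(-2185) = (5 - I*√194439/56)*(-1/2185) = -1/437 + I*√194439/122360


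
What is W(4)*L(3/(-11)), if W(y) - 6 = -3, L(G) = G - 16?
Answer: -537/11 ≈ -48.818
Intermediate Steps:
L(G) = -16 + G
W(y) = 3 (W(y) = 6 - 3 = 3)
W(4)*L(3/(-11)) = 3*(-16 + 3/(-11)) = 3*(-16 + 3*(-1/11)) = 3*(-16 - 3/11) = 3*(-179/11) = -537/11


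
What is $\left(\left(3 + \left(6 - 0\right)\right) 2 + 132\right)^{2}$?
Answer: $22500$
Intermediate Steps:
$\left(\left(3 + \left(6 - 0\right)\right) 2 + 132\right)^{2} = \left(\left(3 + \left(6 + 0\right)\right) 2 + 132\right)^{2} = \left(\left(3 + 6\right) 2 + 132\right)^{2} = \left(9 \cdot 2 + 132\right)^{2} = \left(18 + 132\right)^{2} = 150^{2} = 22500$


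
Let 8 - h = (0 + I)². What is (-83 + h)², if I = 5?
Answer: 10000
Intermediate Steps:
h = -17 (h = 8 - (0 + 5)² = 8 - 1*5² = 8 - 1*25 = 8 - 25 = -17)
(-83 + h)² = (-83 - 17)² = (-100)² = 10000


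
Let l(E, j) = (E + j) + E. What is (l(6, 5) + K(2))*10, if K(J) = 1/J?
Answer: 175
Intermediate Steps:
l(E, j) = j + 2*E
(l(6, 5) + K(2))*10 = ((5 + 2*6) + 1/2)*10 = ((5 + 12) + ½)*10 = (17 + ½)*10 = (35/2)*10 = 175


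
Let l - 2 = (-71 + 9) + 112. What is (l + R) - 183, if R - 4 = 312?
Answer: 185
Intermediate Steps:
R = 316 (R = 4 + 312 = 316)
l = 52 (l = 2 + ((-71 + 9) + 112) = 2 + (-62 + 112) = 2 + 50 = 52)
(l + R) - 183 = (52 + 316) - 183 = 368 - 183 = 185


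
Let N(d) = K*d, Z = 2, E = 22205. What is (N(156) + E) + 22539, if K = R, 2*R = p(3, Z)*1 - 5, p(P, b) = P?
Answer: 44588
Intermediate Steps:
R = -1 (R = (3*1 - 5)/2 = (3 - 5)/2 = (1/2)*(-2) = -1)
K = -1
N(d) = -d
(N(156) + E) + 22539 = (-1*156 + 22205) + 22539 = (-156 + 22205) + 22539 = 22049 + 22539 = 44588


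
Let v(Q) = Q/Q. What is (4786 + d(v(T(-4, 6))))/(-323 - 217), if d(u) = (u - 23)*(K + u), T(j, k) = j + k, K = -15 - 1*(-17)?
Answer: -236/27 ≈ -8.7407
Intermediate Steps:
K = 2 (K = -15 + 17 = 2)
v(Q) = 1
d(u) = (-23 + u)*(2 + u) (d(u) = (u - 23)*(2 + u) = (-23 + u)*(2 + u))
(4786 + d(v(T(-4, 6))))/(-323 - 217) = (4786 + (-46 + 1² - 21*1))/(-323 - 217) = (4786 + (-46 + 1 - 21))/(-540) = (4786 - 66)*(-1/540) = 4720*(-1/540) = -236/27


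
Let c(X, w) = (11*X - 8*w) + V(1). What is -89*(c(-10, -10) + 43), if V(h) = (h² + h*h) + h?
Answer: -1424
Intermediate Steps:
V(h) = h + 2*h² (V(h) = (h² + h²) + h = 2*h² + h = h + 2*h²)
c(X, w) = 3 - 8*w + 11*X (c(X, w) = (11*X - 8*w) + 1*(1 + 2*1) = (-8*w + 11*X) + 1*(1 + 2) = (-8*w + 11*X) + 1*3 = (-8*w + 11*X) + 3 = 3 - 8*w + 11*X)
-89*(c(-10, -10) + 43) = -89*((3 - 8*(-10) + 11*(-10)) + 43) = -89*((3 + 80 - 110) + 43) = -89*(-27 + 43) = -89*16 = -1424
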